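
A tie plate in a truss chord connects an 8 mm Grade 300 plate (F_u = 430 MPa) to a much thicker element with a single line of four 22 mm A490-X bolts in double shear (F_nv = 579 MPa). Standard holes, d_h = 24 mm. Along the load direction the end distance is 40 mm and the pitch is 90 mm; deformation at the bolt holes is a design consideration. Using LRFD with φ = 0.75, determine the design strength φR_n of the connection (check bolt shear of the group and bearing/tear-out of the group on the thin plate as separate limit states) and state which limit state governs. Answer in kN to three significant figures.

495 kN (bearing governs)

Bolt shear: A_b = π·22²/4 = 380.1 mm²; R_n = 579 × 380.1 × 4 × 2 / 1000 = 1761 kN → 0.75 × 1761 = 1320 kN.
Bearing (1.2 l_c t F_u ≤ 2.4 d t F_u): upper limit = 2.4·22·8·430 / 1000 = 181.6 kN.
  Edge l_c = 40 − 24/2 = 28 → r_n = 115.6 kN; interior l_c = 90 − 24 = 66 → r_n = 181.6 kN.
  R_n,bearing = 1·115.6 + 3·181.6 = 660.5 kN → 0.75 × 660.5 = 495 kN.
Bearing governs: 495 kN.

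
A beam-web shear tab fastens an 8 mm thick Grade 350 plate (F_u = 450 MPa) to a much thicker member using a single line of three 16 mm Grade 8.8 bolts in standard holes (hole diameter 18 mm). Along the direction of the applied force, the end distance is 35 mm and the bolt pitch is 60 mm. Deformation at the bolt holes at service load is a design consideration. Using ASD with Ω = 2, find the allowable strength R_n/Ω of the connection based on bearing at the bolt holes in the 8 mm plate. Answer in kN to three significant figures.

194 kN

Per bolt r_n = 1.2 l_c t F_u ≤ 2.4 d t F_u; upper limit = 2.4 × 16 × 8 × 450 / 1000 = 138.2 kN.
Edge bolt: l_c = 35 − 18/2 = 26 mm → 1.2 × 26 × 8 × 450 / 1000 = 112.3 → r_n = 112.3 kN.
Interior bolts: l_c = 60 − 18 = 42 mm → 1.2 × 42 × 8 × 450 / 1000 = 181.4 → r_n = 138.2 kN.
R_n = 1 × 112.3 + 2 × 138.2 = 388.8 kN.
Allowable strength R_n/Ω = 388.8 / 2 = 194 kN.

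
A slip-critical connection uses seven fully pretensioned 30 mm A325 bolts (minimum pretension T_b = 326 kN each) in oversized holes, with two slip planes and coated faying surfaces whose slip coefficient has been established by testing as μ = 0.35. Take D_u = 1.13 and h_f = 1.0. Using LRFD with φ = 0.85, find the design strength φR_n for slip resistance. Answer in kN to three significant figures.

R_n = μ · D_u · h_f · T_b · n_s · n_b = 0.35 × 1.13 × 1.0 × 326 × 2 × 7 = 1805 kN.
Design strength φR_n = 0.85 × 1805 = 1530 kN.

1530 kN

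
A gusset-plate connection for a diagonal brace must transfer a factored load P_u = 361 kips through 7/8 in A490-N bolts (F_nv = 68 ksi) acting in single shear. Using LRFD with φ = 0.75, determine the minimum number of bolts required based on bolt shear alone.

12 bolts

A_b = π·0.875²/4 = 0.6013 in².
Per-bolt design strength φR_n = 0.75 × 68 × 0.6013 × 1 = 30.67 kips.
n ≥ 361 / 30.67 = 11.77 → use 12 bolts.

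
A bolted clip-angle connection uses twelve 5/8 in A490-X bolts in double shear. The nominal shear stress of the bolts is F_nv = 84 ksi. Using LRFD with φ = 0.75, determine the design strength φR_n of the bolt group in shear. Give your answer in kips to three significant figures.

464 kips

A_b = π × 0.625² / 4 = 0.3068 in².
R_n = F_nv · A_b · n · n_s = 84 × 0.3068 × 12 × 2 = 618.5 kips.
Design strength φR_n = 0.75 × 618.5 = 464 kips.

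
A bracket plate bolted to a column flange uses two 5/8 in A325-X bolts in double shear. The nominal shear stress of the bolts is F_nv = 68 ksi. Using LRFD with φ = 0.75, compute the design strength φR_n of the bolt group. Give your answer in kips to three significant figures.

A_b = π × 0.625² / 4 = 0.3068 in².
R_n = F_nv · A_b · n · n_s = 68 × 0.3068 × 2 × 2 = 83.45 kips.
Design strength φR_n = 0.75 × 83.45 = 62.6 kips.

62.6 kips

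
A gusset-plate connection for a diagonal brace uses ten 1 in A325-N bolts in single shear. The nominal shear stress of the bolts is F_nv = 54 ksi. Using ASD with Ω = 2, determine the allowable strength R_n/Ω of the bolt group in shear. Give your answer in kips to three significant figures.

A_b = π × 1² / 4 = 0.7854 in².
R_n = F_nv · A_b · n · n_s = 54 × 0.7854 × 10 × 1 = 424.1 kips.
Allowable strength R_n/Ω = 424.1 / 2 = 212 kips.

212 kips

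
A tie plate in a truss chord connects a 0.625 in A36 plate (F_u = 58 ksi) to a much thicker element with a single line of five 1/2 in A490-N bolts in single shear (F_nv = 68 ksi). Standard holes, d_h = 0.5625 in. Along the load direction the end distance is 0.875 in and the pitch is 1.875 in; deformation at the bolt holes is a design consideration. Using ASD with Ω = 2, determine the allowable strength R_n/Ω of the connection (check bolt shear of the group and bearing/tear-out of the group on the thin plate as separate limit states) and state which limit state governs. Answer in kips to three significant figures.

33.4 kips (bolt shear governs)

Bolt shear: A_b = π·0.5²/4 = 0.1963 in²; R_n = 68 × 0.1963 × 5 × 1 = 66.76 kips → 66.76 / 2 = 33.4 kips.
Bearing (1.2 l_c t F_u ≤ 2.4 d t F_u): upper limit = 2.4·0.5·0.625·58 = 43.5 kips.
  Edge l_c = 0.875 − 0.5625/2 = 0.5938 → r_n = 25.83 kips; interior l_c = 1.875 − 0.5625 = 1.312 → r_n = 43.5 kips.
  R_n,bearing = 1·25.83 + 4·43.5 = 199.8 kips → 199.8 / 2 = 99.9 kips.
Bolt shear governs: 33.4 kips.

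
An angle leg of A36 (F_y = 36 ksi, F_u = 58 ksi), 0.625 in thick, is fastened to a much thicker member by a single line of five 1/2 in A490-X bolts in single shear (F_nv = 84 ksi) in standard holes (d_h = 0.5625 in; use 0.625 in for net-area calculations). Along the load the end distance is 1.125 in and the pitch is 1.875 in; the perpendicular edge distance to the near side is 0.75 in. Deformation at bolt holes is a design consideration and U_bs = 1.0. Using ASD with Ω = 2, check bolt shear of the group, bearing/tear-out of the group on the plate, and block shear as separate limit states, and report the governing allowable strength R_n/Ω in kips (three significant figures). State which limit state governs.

41.2 kips (bolt shear governs)

Bolt shear: A_b = π·0.5²/4 = 0.1963 in²; R_n = 84 × 0.1963 × 5 × 1 = 82.47 kips → 82.47 / 2 = 41.2 kips.
Bearing: edge l_c = 0.8438, r_n = 36.7 kips; interior l_c = 1.312, r_n = 43.5 kips; R_n = 36.7 + 4·43.5 = 210.7 kips → 105 kips.
Block shear: A_gv = 5.391, A_nv = 3.633, A_nt = 0.2734 in²; R_n = min(0.6F_uA_nv, 0.6F_yA_gv) + U_bs·F_u·A_nt = 132.3 kips → 66.1 kips.
Bolt shear governs: 41.2 kips.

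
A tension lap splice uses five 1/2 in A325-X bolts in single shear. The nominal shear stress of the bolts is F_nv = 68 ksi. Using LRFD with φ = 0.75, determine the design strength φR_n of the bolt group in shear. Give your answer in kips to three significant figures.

A_b = π × 0.5² / 4 = 0.1963 in².
R_n = F_nv · A_b · n · n_s = 68 × 0.1963 × 5 × 1 = 66.76 kips.
Design strength φR_n = 0.75 × 66.76 = 50.1 kips.

50.1 kips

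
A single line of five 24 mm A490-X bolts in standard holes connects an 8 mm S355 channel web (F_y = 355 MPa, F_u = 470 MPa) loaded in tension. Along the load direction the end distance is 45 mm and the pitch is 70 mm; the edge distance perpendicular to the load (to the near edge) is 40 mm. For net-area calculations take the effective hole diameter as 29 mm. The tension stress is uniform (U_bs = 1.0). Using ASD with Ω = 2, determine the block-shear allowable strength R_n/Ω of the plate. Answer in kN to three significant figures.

Shear plane L_v = 45 + 4·70 = 325 mm; A_gv = 325 × 8 = 2600 mm².
A_nv = (325 − 4.5·29) × 8 = 1556 mm².
A_nt = (40 − 0.5·29) × 8 = 204 mm².
0.6 F_u A_nv = 438.8 kN; 0.6 F_y A_gv = 553.8 kN → shear rupture governs the shear term.
R_n = 438.8 + 1.0 × 470 × 204 / 1000 = 534.7 kN.
Allowable strength R_n/Ω = 534.7 / 2 = 267 kN.

267 kN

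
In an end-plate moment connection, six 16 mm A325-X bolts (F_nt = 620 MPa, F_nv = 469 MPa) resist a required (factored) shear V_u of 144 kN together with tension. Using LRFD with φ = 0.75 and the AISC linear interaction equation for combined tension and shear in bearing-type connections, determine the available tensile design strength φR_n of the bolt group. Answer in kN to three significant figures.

A_b = π·16²/4 = 201.1 mm²; f_rv = 144 × 1000 / (6 × 201.1) = 119.4 MPa.
F'_nt = 1.3 F_nt − (F_nt / φF_nv) f_rv = 1.3·620 − (620/(0.75·469))·119.4 = 595.6 MPa, capped at F_nt → F'_nt = 595.6 MPa.
R_n = F'_nt · A_b · n = 595.6 × 201.1 × 6 / 1000 = 718.5 kN.
Design strength φR_n = 0.75 × 718.5 = 539 kN.

539 kN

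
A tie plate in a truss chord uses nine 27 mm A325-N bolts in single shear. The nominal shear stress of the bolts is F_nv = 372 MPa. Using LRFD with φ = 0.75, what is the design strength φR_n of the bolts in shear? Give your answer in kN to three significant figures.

1440 kN

A_b = π × 27² / 4 = 572.6 mm².
R_n = F_nv · A_b · n · n_s = 372 × 572.6 × 9 × 1 / 1000 = 1917 kN.
Design strength φR_n = 0.75 × 1917 = 1440 kN.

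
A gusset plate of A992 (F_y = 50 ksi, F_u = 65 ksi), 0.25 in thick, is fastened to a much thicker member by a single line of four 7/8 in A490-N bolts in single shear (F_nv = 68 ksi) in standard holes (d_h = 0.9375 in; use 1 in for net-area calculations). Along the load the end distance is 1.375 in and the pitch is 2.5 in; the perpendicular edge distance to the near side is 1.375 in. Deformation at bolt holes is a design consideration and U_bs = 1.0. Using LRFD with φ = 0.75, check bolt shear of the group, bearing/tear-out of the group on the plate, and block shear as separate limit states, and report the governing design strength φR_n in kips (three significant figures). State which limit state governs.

Bolt shear: A_b = π·0.875²/4 = 0.6013 in²; R_n = 68 × 0.6013 × 4 × 1 = 163.6 kips → 0.75 × 163.6 = 123 kips.
Bearing: edge l_c = 0.9062, r_n = 17.67 kips; interior l_c = 1.562, r_n = 30.47 kips; R_n = 17.67 + 3·30.47 = 109.1 kips → 81.8 kips.
Block shear: A_gv = 2.219, A_nv = 1.344, A_nt = 0.2188 in²; R_n = min(0.6F_uA_nv, 0.6F_yA_gv) + U_bs·F_u·A_nt = 66.62 kips → 50 kips.
Block shear governs: 50 kips.

50 kips (block shear governs)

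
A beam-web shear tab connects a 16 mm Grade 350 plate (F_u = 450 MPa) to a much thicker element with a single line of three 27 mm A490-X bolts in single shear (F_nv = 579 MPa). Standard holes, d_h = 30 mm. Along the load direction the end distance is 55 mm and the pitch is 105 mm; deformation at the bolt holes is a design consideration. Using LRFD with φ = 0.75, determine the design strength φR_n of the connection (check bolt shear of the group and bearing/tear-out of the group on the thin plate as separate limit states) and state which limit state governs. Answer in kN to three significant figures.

Bolt shear: A_b = π·27²/4 = 572.6 mm²; R_n = 579 × 572.6 × 3 × 1 / 1000 = 994.5 kN → 0.75 × 994.5 = 746 kN.
Bearing (1.2 l_c t F_u ≤ 2.4 d t F_u): upper limit = 2.4·27·16·450 / 1000 = 466.6 kN.
  Edge l_c = 55 − 30/2 = 40 → r_n = 345.6 kN; interior l_c = 105 − 30 = 75 → r_n = 466.6 kN.
  R_n,bearing = 1·345.6 + 2·466.6 = 1279 kN → 0.75 × 1279 = 959 kN.
Bolt shear governs: 746 kN.

746 kN (bolt shear governs)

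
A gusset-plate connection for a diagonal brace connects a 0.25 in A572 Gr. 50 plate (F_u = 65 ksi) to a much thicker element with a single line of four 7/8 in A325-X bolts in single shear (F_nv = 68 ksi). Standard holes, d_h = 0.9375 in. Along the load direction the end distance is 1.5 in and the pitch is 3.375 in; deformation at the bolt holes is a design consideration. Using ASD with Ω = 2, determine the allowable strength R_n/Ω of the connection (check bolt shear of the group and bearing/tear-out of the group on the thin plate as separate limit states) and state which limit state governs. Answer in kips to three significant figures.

Bolt shear: A_b = π·0.875²/4 = 0.6013 in²; R_n = 68 × 0.6013 × 4 × 1 = 163.6 kips → 163.6 / 2 = 81.8 kips.
Bearing (1.2 l_c t F_u ≤ 2.4 d t F_u): upper limit = 2.4·0.875·0.25·65 = 34.12 kips.
  Edge l_c = 1.5 − 0.9375/2 = 1.031 → r_n = 20.11 kips; interior l_c = 3.375 − 0.9375 = 2.438 → r_n = 34.12 kips.
  R_n,bearing = 1·20.11 + 3·34.12 = 122.5 kips → 122.5 / 2 = 61.2 kips.
Bearing governs: 61.2 kips.

61.2 kips (bearing governs)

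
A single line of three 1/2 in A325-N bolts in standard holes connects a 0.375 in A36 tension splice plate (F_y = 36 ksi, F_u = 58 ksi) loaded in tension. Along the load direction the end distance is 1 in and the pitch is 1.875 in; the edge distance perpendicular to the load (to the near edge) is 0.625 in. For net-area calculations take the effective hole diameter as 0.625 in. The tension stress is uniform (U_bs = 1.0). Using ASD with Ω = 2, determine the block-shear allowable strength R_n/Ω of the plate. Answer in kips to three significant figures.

Shear plane L_v = 1 + 2·1.875 = 4.75 in; A_gv = 4.75 × 0.375 = 1.781 in².
A_nv = (4.75 − 2.5·0.625) × 0.375 = 1.195 in².
A_nt = (0.625 − 0.5·0.625) × 0.375 = 0.1172 in².
0.6 F_u A_nv = 41.6 kips; 0.6 F_y A_gv = 38.47 kips → shear yielding governs the shear term.
R_n = 38.47 + 1.0 × 58 × 0.1172 = 45.27 kips.
Allowable strength R_n/Ω = 45.27 / 2 = 22.6 kips.

22.6 kips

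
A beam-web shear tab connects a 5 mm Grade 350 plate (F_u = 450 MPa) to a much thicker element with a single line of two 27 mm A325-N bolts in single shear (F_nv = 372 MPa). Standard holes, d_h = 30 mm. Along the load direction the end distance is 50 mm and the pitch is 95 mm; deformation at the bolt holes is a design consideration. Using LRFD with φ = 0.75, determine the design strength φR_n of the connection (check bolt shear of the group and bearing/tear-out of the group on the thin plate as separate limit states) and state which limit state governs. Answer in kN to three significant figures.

180 kN (bearing governs)

Bolt shear: A_b = π·27²/4 = 572.6 mm²; R_n = 372 × 572.6 × 2 × 1 / 1000 = 426 kN → 0.75 × 426 = 319 kN.
Bearing (1.2 l_c t F_u ≤ 2.4 d t F_u): upper limit = 2.4·27·5·450 / 1000 = 145.8 kN.
  Edge l_c = 50 − 30/2 = 35 → r_n = 94.5 kN; interior l_c = 95 − 30 = 65 → r_n = 145.8 kN.
  R_n,bearing = 1·94.5 + 1·145.8 = 240.3 kN → 0.75 × 240.3 = 180 kN.
Bearing governs: 180 kN.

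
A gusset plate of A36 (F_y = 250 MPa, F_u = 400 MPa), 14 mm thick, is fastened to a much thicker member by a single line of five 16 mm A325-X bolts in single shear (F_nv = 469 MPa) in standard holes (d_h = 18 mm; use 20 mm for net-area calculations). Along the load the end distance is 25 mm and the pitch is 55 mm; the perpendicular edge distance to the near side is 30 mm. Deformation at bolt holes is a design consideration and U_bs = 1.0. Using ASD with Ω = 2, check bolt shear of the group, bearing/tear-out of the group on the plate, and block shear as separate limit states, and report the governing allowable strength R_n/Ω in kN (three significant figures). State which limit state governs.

Bolt shear: A_b = π·16²/4 = 201.1 mm²; R_n = 469 × 201.1 × 5 × 1 / 1000 = 471.5 kN → 471.5 / 2 = 236 kN.
Bearing: edge l_c = 16, r_n = 107.5 kN; interior l_c = 37, r_n = 215 kN; R_n = 107.5 + 4·215 = 967.7 kN → 484 kN.
Block shear: A_gv = 3430, A_nv = 2170, A_nt = 280 mm²; R_n = min(0.6F_uA_nv, 0.6F_yA_gv) + U_bs·F_u·A_nt = 626.5 kN → 313 kN.
Bolt shear governs: 236 kN.

236 kN (bolt shear governs)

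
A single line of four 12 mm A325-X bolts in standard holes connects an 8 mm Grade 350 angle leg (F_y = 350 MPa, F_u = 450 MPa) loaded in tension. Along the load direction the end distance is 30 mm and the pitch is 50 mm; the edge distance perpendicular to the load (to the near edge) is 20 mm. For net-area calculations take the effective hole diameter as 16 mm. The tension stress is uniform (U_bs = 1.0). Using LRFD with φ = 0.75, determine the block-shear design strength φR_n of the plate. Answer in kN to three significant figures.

233 kN

Shear plane L_v = 30 + 3·50 = 180 mm; A_gv = 180 × 8 = 1440 mm².
A_nv = (180 − 3.5·16) × 8 = 992 mm².
A_nt = (20 − 0.5·16) × 8 = 96 mm².
0.6 F_u A_nv = 267.8 kN; 0.6 F_y A_gv = 302.4 kN → shear rupture governs the shear term.
R_n = 267.8 + 1.0 × 450 × 96 / 1000 = 311 kN.
Design strength φR_n = 0.75 × 311 = 233 kN.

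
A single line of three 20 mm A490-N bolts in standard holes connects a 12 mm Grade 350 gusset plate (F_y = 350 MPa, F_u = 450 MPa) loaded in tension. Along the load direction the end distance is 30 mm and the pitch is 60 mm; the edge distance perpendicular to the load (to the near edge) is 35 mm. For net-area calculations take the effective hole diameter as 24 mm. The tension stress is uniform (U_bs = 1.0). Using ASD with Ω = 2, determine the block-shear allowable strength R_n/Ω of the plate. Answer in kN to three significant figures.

208 kN

Shear plane L_v = 30 + 2·60 = 150 mm; A_gv = 150 × 12 = 1800 mm².
A_nv = (150 − 2.5·24) × 12 = 1080 mm².
A_nt = (35 − 0.5·24) × 12 = 276 mm².
0.6 F_u A_nv = 291.6 kN; 0.6 F_y A_gv = 378 kN → shear rupture governs the shear term.
R_n = 291.6 + 1.0 × 450 × 276 / 1000 = 415.8 kN.
Allowable strength R_n/Ω = 415.8 / 2 = 208 kN.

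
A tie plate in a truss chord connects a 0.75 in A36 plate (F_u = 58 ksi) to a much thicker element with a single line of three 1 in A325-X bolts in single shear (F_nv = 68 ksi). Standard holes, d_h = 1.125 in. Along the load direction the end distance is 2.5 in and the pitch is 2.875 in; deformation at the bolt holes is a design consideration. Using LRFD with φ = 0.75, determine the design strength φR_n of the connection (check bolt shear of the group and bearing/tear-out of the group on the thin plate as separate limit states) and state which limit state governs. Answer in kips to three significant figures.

Bolt shear: A_b = π·1²/4 = 0.7854 in²; R_n = 68 × 0.7854 × 3 × 1 = 160.2 kips → 0.75 × 160.2 = 120 kips.
Bearing (1.2 l_c t F_u ≤ 2.4 d t F_u): upper limit = 2.4·1·0.75·58 = 104.4 kips.
  Edge l_c = 2.5 − 1.125/2 = 1.938 → r_n = 101.1 kips; interior l_c = 2.875 − 1.125 = 1.75 → r_n = 91.35 kips.
  R_n,bearing = 1·101.1 + 2·91.35 = 283.8 kips → 0.75 × 283.8 = 213 kips.
Bolt shear governs: 120 kips.

120 kips (bolt shear governs)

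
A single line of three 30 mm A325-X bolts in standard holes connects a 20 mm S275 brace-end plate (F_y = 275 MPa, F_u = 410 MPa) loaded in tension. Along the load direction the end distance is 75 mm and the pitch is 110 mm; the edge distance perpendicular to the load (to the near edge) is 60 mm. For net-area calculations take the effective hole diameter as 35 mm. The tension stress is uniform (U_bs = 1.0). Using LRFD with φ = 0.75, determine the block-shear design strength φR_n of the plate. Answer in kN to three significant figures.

Shear plane L_v = 75 + 2·110 = 295 mm; A_gv = 295 × 20 = 5900 mm².
A_nv = (295 − 2.5·35) × 20 = 4150 mm².
A_nt = (60 − 0.5·35) × 20 = 850 mm².
0.6 F_u A_nv = 1021 kN; 0.6 F_y A_gv = 973.5 kN → shear yielding governs the shear term.
R_n = 973.5 + 1.0 × 410 × 850 / 1000 = 1322 kN.
Design strength φR_n = 0.75 × 1322 = 992 kN.

992 kN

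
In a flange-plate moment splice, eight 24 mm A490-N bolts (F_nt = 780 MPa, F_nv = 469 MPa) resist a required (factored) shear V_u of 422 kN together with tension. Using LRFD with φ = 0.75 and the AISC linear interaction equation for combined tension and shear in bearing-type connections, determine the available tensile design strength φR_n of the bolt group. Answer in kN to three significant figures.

A_b = π·24²/4 = 452.4 mm²; f_rv = 422 × 1000 / (8 × 452.4) = 116.6 MPa.
F'_nt = 1.3 F_nt − (F_nt / φF_nv) f_rv = 1.3·780 − (780/(0.75·469))·116.6 = 755.4 MPa, capped at F_nt → F'_nt = 755.4 MPa.
R_n = F'_nt · A_b · n = 755.4 × 452.4 × 8 / 1000 = 2734 kN.
Design strength φR_n = 0.75 × 2734 = 2050 kN.

2050 kN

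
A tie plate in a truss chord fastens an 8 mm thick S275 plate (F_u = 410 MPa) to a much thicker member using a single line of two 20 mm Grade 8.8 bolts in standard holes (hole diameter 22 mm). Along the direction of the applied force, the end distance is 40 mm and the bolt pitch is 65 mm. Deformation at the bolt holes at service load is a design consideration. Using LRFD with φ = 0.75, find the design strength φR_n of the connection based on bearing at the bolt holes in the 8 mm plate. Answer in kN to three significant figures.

204 kN

Per bolt r_n = 1.2 l_c t F_u ≤ 2.4 d t F_u; upper limit = 2.4 × 20 × 8 × 410 / 1000 = 157.4 kN.
Edge bolt: l_c = 40 − 22/2 = 29 mm → 1.2 × 29 × 8 × 410 / 1000 = 114.1 → r_n = 114.1 kN.
Interior bolts: l_c = 65 − 22 = 43 mm → 1.2 × 43 × 8 × 410 / 1000 = 169.2 → r_n = 157.4 kN.
R_n = 1 × 114.1 + 1 × 157.4 = 271.6 kN.
Design strength φR_n = 0.75 × 271.6 = 204 kN.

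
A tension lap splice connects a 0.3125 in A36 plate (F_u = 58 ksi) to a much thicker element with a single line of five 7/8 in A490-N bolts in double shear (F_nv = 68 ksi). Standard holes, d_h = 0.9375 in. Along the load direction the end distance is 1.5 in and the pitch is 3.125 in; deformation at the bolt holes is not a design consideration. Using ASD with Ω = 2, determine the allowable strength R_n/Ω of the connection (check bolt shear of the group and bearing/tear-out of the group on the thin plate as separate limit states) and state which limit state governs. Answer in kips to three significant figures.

Bolt shear: A_b = π·0.875²/4 = 0.6013 in²; R_n = 68 × 0.6013 × 5 × 2 = 408.9 kips → 408.9 / 2 = 204 kips.
Bearing (1.5 l_c t F_u ≤ 3.0 d t F_u): upper limit = 3.0·0.875·0.3125·58 = 47.58 kips.
  Edge l_c = 1.5 − 0.9375/2 = 1.031 → r_n = 28.04 kips; interior l_c = 3.125 − 0.9375 = 2.188 → r_n = 47.58 kips.
  R_n,bearing = 1·28.04 + 4·47.58 = 218.3 kips → 218.3 / 2 = 109 kips.
Bearing governs: 109 kips.

109 kips (bearing governs)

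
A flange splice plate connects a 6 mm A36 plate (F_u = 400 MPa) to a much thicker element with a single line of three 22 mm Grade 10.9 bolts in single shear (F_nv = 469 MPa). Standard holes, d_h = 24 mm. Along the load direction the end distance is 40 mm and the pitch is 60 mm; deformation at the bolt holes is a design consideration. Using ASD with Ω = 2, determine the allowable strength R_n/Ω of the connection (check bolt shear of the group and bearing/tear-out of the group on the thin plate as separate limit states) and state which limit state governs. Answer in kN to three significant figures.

144 kN (bearing governs)

Bolt shear: A_b = π·22²/4 = 380.1 mm²; R_n = 469 × 380.1 × 3 × 1 / 1000 = 534.8 kN → 534.8 / 2 = 267 kN.
Bearing (1.2 l_c t F_u ≤ 2.4 d t F_u): upper limit = 2.4·22·6·400 / 1000 = 126.7 kN.
  Edge l_c = 40 − 24/2 = 28 → r_n = 80.64 kN; interior l_c = 60 − 24 = 36 → r_n = 103.7 kN.
  R_n,bearing = 1·80.64 + 2·103.7 = 288 kN → 288 / 2 = 144 kN.
Bearing governs: 144 kN.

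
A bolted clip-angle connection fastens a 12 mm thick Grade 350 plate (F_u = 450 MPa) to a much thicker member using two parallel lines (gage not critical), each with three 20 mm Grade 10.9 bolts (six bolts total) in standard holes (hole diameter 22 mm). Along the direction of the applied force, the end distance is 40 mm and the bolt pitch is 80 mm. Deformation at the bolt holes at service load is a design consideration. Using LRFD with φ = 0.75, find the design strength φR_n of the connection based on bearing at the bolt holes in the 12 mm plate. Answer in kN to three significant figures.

1060 kN

Per bolt r_n = 1.2 l_c t F_u ≤ 2.4 d t F_u; upper limit = 2.4 × 20 × 12 × 450 / 1000 = 259.2 kN.
Edge bolt: l_c = 40 − 22/2 = 29 mm → 1.2 × 29 × 12 × 450 / 1000 = 187.9 → r_n = 187.9 kN.
Interior bolts: l_c = 80 − 22 = 58 mm → 1.2 × 58 × 12 × 450 / 1000 = 375.8 → r_n = 259.2 kN.
R_n = 2 × 187.9 + 4 × 259.2 = 1413 kN.
Design strength φR_n = 0.75 × 1413 = 1060 kN.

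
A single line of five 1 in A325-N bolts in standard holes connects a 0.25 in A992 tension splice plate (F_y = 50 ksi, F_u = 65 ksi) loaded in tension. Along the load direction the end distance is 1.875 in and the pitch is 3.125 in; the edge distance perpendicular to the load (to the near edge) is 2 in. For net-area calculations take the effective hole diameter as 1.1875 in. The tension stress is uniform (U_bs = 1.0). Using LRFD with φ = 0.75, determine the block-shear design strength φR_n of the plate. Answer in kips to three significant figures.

83.2 kips

Shear plane L_v = 1.875 + 4·3.125 = 14.38 in; A_gv = 14.38 × 0.25 = 3.594 in².
A_nv = (14.38 − 4.5·1.1875) × 0.25 = 2.258 in².
A_nt = (2 − 0.5·1.1875) × 0.25 = 0.3516 in².
0.6 F_u A_nv = 88.05 kips; 0.6 F_y A_gv = 107.8 kips → shear rupture governs the shear term.
R_n = 88.05 + 1.0 × 65 × 0.3516 = 110.9 kips.
Design strength φR_n = 0.75 × 110.9 = 83.2 kips.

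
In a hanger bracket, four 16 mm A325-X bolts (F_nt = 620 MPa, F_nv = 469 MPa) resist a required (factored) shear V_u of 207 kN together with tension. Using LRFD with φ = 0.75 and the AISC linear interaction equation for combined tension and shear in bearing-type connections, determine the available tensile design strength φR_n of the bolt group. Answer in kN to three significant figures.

213 kN

A_b = π·16²/4 = 201.1 mm²; f_rv = 207 × 1000 / (4 × 201.1) = 257.4 MPa.
F'_nt = 1.3 F_nt − (F_nt / φF_nv) f_rv = 1.3·620 − (620/(0.75·469))·257.4 = 352.3 MPa, capped at F_nt → F'_nt = 352.3 MPa.
R_n = F'_nt · A_b · n = 352.3 × 201.1 × 4 / 1000 = 283.4 kN.
Design strength φR_n = 0.75 × 283.4 = 213 kN.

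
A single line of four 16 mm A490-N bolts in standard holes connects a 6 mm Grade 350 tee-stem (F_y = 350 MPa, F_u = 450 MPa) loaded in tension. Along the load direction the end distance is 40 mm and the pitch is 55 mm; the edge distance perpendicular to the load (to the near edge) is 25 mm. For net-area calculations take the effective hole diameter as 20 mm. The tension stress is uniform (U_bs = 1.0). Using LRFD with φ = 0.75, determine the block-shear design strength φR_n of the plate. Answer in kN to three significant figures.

194 kN

Shear plane L_v = 40 + 3·55 = 205 mm; A_gv = 205 × 6 = 1230 mm².
A_nv = (205 − 3.5·20) × 6 = 810 mm².
A_nt = (25 − 0.5·20) × 6 = 90 mm².
0.6 F_u A_nv = 218.7 kN; 0.6 F_y A_gv = 258.3 kN → shear rupture governs the shear term.
R_n = 218.7 + 1.0 × 450 × 90 / 1000 = 259.2 kN.
Design strength φR_n = 0.75 × 259.2 = 194 kN.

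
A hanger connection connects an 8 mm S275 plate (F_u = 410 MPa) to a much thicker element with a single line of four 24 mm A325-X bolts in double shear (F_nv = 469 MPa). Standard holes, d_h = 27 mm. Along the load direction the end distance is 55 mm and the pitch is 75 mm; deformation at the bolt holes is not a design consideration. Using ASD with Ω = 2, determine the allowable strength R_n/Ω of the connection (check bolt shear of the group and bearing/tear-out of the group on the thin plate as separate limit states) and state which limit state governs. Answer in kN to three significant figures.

456 kN (bearing governs)

Bolt shear: A_b = π·24²/4 = 452.4 mm²; R_n = 469 × 452.4 × 4 × 2 / 1000 = 1697 kN → 1697 / 2 = 849 kN.
Bearing (1.5 l_c t F_u ≤ 3.0 d t F_u): upper limit = 3.0·24·8·410 / 1000 = 236.2 kN.
  Edge l_c = 55 − 27/2 = 41.5 → r_n = 204.2 kN; interior l_c = 75 − 27 = 48 → r_n = 236.2 kN.
  R_n,bearing = 1·204.2 + 3·236.2 = 912.7 kN → 912.7 / 2 = 456 kN.
Bearing governs: 456 kN.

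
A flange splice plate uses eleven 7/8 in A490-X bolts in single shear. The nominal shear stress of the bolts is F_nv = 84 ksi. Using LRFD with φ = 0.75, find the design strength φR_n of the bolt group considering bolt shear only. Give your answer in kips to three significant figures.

A_b = π × 0.875² / 4 = 0.6013 in².
R_n = F_nv · A_b · n · n_s = 84 × 0.6013 × 11 × 1 = 555.6 kips.
Design strength φR_n = 0.75 × 555.6 = 417 kips.

417 kips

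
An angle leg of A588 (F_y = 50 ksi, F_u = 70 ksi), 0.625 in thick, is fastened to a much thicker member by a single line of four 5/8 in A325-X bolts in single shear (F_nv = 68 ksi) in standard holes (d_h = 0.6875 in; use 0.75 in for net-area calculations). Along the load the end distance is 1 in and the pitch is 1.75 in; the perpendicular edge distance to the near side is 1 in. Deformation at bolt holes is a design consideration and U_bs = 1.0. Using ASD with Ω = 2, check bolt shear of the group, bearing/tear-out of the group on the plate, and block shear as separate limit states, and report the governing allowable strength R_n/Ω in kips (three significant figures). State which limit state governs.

41.7 kips (bolt shear governs)

Bolt shear: A_b = π·0.625²/4 = 0.3068 in²; R_n = 68 × 0.3068 × 4 × 1 = 83.45 kips → 83.45 / 2 = 41.7 kips.
Bearing: edge l_c = 0.6562, r_n = 34.45 kips; interior l_c = 1.062, r_n = 55.78 kips; R_n = 34.45 + 3·55.78 = 201.8 kips → 101 kips.
Block shear: A_gv = 3.906, A_nv = 2.266, A_nt = 0.3906 in²; R_n = min(0.6F_uA_nv, 0.6F_yA_gv) + U_bs·F_u·A_nt = 122.5 kips → 61.2 kips.
Bolt shear governs: 41.7 kips.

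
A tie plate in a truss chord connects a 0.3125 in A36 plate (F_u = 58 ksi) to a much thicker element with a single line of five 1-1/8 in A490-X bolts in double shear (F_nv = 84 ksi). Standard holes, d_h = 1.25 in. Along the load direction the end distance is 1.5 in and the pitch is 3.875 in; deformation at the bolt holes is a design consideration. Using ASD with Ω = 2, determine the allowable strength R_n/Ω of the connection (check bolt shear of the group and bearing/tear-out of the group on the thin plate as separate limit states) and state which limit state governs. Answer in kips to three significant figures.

107 kips (bearing governs)

Bolt shear: A_b = π·1.125²/4 = 0.994 in²; R_n = 84 × 0.994 × 5 × 2 = 835 kips → 835 / 2 = 417 kips.
Bearing (1.2 l_c t F_u ≤ 2.4 d t F_u): upper limit = 2.4·1.125·0.3125·58 = 48.94 kips.
  Edge l_c = 1.5 − 1.25/2 = 0.875 → r_n = 19.03 kips; interior l_c = 3.875 − 1.25 = 2.625 → r_n = 48.94 kips.
  R_n,bearing = 1·19.03 + 4·48.94 = 214.8 kips → 214.8 / 2 = 107 kips.
Bearing governs: 107 kips.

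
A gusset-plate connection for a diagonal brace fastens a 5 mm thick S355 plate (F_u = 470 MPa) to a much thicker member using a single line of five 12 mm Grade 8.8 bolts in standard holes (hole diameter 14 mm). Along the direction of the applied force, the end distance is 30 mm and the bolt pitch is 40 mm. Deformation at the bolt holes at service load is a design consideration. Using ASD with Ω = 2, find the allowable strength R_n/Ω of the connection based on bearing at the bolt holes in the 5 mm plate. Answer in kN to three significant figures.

Per bolt r_n = 1.2 l_c t F_u ≤ 2.4 d t F_u; upper limit = 2.4 × 12 × 5 × 470 / 1000 = 67.68 kN.
Edge bolt: l_c = 30 − 14/2 = 23 mm → 1.2 × 23 × 5 × 470 / 1000 = 64.86 → r_n = 64.86 kN.
Interior bolts: l_c = 40 − 14 = 26 mm → 1.2 × 26 × 5 × 470 / 1000 = 73.32 → r_n = 67.68 kN.
R_n = 1 × 64.86 + 4 × 67.68 = 335.6 kN.
Allowable strength R_n/Ω = 335.6 / 2 = 168 kN.

168 kN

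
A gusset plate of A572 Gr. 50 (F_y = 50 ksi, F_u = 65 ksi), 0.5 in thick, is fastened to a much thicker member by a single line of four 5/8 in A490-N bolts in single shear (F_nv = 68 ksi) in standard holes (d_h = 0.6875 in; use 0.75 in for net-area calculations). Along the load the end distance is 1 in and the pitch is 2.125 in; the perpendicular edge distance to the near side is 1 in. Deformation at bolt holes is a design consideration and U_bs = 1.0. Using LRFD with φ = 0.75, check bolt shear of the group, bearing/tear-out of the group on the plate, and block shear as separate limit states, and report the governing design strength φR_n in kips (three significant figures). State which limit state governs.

62.6 kips (bolt shear governs)

Bolt shear: A_b = π·0.625²/4 = 0.3068 in²; R_n = 68 × 0.3068 × 4 × 1 = 83.45 kips → 0.75 × 83.45 = 62.6 kips.
Bearing: edge l_c = 0.6562, r_n = 25.59 kips; interior l_c = 1.438, r_n = 48.75 kips; R_n = 25.59 + 3·48.75 = 171.8 kips → 129 kips.
Block shear: A_gv = 3.688, A_nv = 2.375, A_nt = 0.3125 in²; R_n = min(0.6F_uA_nv, 0.6F_yA_gv) + U_bs·F_u·A_nt = 112.9 kips → 84.7 kips.
Bolt shear governs: 62.6 kips.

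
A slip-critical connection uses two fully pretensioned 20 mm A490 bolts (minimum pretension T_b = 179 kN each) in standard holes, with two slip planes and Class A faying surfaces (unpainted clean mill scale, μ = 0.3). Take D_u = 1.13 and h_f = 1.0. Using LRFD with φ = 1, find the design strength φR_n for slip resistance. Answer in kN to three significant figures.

243 kN

R_n = μ · D_u · h_f · T_b · n_s · n_b = 0.3 × 1.13 × 1.0 × 179 × 2 × 2 = 242.7 kN.
Design strength φR_n = 1 × 242.7 = 243 kN.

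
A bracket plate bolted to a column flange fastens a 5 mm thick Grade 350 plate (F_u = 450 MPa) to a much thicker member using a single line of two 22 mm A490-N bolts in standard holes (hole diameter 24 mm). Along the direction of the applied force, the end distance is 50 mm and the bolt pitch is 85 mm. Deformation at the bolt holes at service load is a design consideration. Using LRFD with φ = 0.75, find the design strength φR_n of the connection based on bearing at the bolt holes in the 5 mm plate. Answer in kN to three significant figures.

166 kN

Per bolt r_n = 1.2 l_c t F_u ≤ 2.4 d t F_u; upper limit = 2.4 × 22 × 5 × 450 / 1000 = 118.8 kN.
Edge bolt: l_c = 50 − 24/2 = 38 mm → 1.2 × 38 × 5 × 450 / 1000 = 102.6 → r_n = 102.6 kN.
Interior bolts: l_c = 85 − 24 = 61 mm → 1.2 × 61 × 5 × 450 / 1000 = 164.7 → r_n = 118.8 kN.
R_n = 1 × 102.6 + 1 × 118.8 = 221.4 kN.
Design strength φR_n = 0.75 × 221.4 = 166 kN.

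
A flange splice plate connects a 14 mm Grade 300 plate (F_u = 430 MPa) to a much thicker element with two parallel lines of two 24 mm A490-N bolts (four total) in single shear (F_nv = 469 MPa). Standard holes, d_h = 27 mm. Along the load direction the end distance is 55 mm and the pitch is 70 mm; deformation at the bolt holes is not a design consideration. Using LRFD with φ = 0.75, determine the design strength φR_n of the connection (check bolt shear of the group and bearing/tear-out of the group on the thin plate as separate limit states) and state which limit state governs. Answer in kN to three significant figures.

637 kN (bolt shear governs)

Bolt shear: A_b = π·24²/4 = 452.4 mm²; R_n = 469 × 452.4 × 4 × 1 / 1000 = 848.7 kN → 0.75 × 848.7 = 637 kN.
Bearing (1.5 l_c t F_u ≤ 3.0 d t F_u): upper limit = 3.0·24·14·430 / 1000 = 433.4 kN.
  Edge l_c = 55 − 27/2 = 41.5 → r_n = 374.7 kN; interior l_c = 70 − 27 = 43 → r_n = 388.3 kN.
  R_n,bearing = 2·374.7 + 2·388.3 = 1526 kN → 0.75 × 1526 = 1140 kN.
Bolt shear governs: 637 kN.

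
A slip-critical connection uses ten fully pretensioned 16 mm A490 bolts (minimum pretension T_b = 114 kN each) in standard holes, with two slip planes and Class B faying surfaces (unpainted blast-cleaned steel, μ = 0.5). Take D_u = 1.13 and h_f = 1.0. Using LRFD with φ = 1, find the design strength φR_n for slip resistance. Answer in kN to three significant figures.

R_n = μ · D_u · h_f · T_b · n_s · n_b = 0.5 × 1.13 × 1.0 × 114 × 2 × 10 = 1288 kN.
Design strength φR_n = 1 × 1288 = 1290 kN.

1290 kN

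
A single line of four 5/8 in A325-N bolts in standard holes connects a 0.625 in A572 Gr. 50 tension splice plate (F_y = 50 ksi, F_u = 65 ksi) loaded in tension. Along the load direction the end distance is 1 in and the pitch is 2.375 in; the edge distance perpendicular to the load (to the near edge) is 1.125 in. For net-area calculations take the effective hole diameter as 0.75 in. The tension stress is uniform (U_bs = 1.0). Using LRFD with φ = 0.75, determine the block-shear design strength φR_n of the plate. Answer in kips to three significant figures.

123 kips

Shear plane L_v = 1 + 3·2.375 = 8.125 in; A_gv = 8.125 × 0.625 = 5.078 in².
A_nv = (8.125 − 3.5·0.75) × 0.625 = 3.438 in².
A_nt = (1.125 − 0.5·0.75) × 0.625 = 0.4688 in².
0.6 F_u A_nv = 134.1 kips; 0.6 F_y A_gv = 152.3 kips → shear rupture governs the shear term.
R_n = 134.1 + 1.0 × 65 × 0.4688 = 164.5 kips.
Design strength φR_n = 0.75 × 164.5 = 123 kips.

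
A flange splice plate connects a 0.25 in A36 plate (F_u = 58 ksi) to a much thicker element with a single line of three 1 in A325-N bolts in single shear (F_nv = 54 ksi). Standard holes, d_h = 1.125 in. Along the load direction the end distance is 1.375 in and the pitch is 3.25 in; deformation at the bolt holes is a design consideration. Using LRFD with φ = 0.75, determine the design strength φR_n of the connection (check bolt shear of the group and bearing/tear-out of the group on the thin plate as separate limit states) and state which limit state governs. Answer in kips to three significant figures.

62.8 kips (bearing governs)

Bolt shear: A_b = π·1²/4 = 0.7854 in²; R_n = 54 × 0.7854 × 3 × 1 = 127.2 kips → 0.75 × 127.2 = 95.4 kips.
Bearing (1.2 l_c t F_u ≤ 2.4 d t F_u): upper limit = 2.4·1·0.25·58 = 34.8 kips.
  Edge l_c = 1.375 − 1.125/2 = 0.8125 → r_n = 14.14 kips; interior l_c = 3.25 − 1.125 = 2.125 → r_n = 34.8 kips.
  R_n,bearing = 1·14.14 + 2·34.8 = 83.74 kips → 0.75 × 83.74 = 62.8 kips.
Bearing governs: 62.8 kips.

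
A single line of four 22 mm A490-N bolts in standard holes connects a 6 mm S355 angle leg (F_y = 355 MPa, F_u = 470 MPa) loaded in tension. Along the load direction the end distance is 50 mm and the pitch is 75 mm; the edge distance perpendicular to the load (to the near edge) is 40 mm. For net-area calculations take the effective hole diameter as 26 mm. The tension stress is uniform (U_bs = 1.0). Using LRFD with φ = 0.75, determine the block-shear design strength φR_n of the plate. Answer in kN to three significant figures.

291 kN

Shear plane L_v = 50 + 3·75 = 275 mm; A_gv = 275 × 6 = 1650 mm².
A_nv = (275 − 3.5·26) × 6 = 1104 mm².
A_nt = (40 − 0.5·26) × 6 = 162 mm².
0.6 F_u A_nv = 311.3 kN; 0.6 F_y A_gv = 351.4 kN → shear rupture governs the shear term.
R_n = 311.3 + 1.0 × 470 × 162 / 1000 = 387.5 kN.
Design strength φR_n = 0.75 × 387.5 = 291 kN.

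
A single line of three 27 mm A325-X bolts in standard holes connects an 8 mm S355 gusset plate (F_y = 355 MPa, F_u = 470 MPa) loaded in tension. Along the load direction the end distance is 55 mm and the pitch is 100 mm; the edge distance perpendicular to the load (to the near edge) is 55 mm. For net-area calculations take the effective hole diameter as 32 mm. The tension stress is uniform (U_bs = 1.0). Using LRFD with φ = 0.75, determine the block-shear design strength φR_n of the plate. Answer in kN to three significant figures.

406 kN

Shear plane L_v = 55 + 2·100 = 255 mm; A_gv = 255 × 8 = 2040 mm².
A_nv = (255 − 2.5·32) × 8 = 1400 mm².
A_nt = (55 − 0.5·32) × 8 = 312 mm².
0.6 F_u A_nv = 394.8 kN; 0.6 F_y A_gv = 434.5 kN → shear rupture governs the shear term.
R_n = 394.8 + 1.0 × 470 × 312 / 1000 = 541.4 kN.
Design strength φR_n = 0.75 × 541.4 = 406 kN.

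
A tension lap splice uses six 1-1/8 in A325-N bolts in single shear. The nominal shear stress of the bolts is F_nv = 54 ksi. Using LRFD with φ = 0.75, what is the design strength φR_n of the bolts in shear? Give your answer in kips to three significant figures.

A_b = π × 1.125² / 4 = 0.994 in².
R_n = F_nv · A_b · n · n_s = 54 × 0.994 × 6 × 1 = 322.1 kips.
Design strength φR_n = 0.75 × 322.1 = 242 kips.

242 kips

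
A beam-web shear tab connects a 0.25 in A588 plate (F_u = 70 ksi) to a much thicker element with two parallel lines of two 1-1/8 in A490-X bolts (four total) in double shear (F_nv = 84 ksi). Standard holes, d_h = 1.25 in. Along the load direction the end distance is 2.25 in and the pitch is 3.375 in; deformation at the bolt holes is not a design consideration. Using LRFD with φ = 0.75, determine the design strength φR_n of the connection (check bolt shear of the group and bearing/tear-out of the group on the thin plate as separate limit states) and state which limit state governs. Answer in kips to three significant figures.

Bolt shear: A_b = π·1.125²/4 = 0.994 in²; R_n = 84 × 0.994 × 4 × 2 = 668 kips → 0.75 × 668 = 501 kips.
Bearing (1.5 l_c t F_u ≤ 3.0 d t F_u): upper limit = 3.0·1.125·0.25·70 = 59.06 kips.
  Edge l_c = 2.25 − 1.25/2 = 1.625 → r_n = 42.66 kips; interior l_c = 3.375 − 1.25 = 2.125 → r_n = 55.78 kips.
  R_n,bearing = 2·42.66 + 2·55.78 = 196.9 kips → 0.75 × 196.9 = 148 kips.
Bearing governs: 148 kips.

148 kips (bearing governs)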